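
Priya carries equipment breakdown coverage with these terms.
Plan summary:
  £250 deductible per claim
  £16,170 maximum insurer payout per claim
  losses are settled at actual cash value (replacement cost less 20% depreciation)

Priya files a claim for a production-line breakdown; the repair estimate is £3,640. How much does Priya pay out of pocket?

£978

Depreciate 20%: the covered value is £3,640 × 0.8 = £2,912.
Less the £250 deductible: £2,912 − £250 = £2,662.
That's under the £16,170 cap, so the insurer reimburses the full £2,662.
Out of pocket: £3,640 − £2,662 = £978.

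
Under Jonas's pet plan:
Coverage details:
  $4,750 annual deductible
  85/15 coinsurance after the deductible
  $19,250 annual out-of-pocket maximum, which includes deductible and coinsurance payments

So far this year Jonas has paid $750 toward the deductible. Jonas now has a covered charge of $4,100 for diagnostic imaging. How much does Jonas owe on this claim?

$750 of the $4,750 deductible is already met, leaving $4,000.
That leaves $4,100 − $4,000 = $100 for coinsurance.
Owner's 15% share of $100 is $15.
So the owner owes $4,000 + $15 = $4,015 before any cap.
Cumulative spending $750 + $4,015 = $4,765 stays under the $19,250 maximum.

$4,015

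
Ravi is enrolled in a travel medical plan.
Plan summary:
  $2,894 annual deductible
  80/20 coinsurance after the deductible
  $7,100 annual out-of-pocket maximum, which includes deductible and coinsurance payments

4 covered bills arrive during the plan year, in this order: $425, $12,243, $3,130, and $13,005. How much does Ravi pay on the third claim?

$626

Bill 1, $425: all of it applies to the deductible. Cost to traveler: $425. OOP to date $425.
Bill 2, $12,243: $2,469 finishes the deductible; $9,774 goes to coinsurance; coinsurance $9,774 × 20% = $1,954.80. Cost to traveler: $4,423.80. OOP to date $4,848.80.
Bill 3, $3,130: 20% coinsurance on $3,130 = $626. Traveler pays $626; OOP now $5,474.80.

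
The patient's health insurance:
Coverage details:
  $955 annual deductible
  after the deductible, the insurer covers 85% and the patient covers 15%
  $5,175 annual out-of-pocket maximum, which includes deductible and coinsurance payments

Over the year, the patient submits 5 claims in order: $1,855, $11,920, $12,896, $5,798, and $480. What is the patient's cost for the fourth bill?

$362.60

Claim 1 ($1,855): $955 to deductible, leaving $900; patient's 15% is $135. Patient owes $1,090 (running OOP $1,090).
Claim 2 ($11,920): deductible met; 15% of $11,920 = $1,788. Patient owes $1,788 (running OOP $2,878).
Claim 3 ($12,896): deductible met; 15% of $12,896 = $1,934.40. Patient pays $1,934.40; OOP now $4,812.40.
Claim 4 ($5,798): deductible already satisfied, so patient's share is 15% × $5,798 = $869.70. OOP would hit $5,682.10 > $5,175, so the cap limits the patient to $5,175 − $4,812.40 = $362.60.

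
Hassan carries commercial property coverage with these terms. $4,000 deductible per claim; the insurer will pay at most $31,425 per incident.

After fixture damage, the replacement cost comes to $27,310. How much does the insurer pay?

Subtract the deductible: $27,310 − $4,000 = $23,310.
That's under the $31,425 cap, so the insurer reimburses the full $23,310.

$23,310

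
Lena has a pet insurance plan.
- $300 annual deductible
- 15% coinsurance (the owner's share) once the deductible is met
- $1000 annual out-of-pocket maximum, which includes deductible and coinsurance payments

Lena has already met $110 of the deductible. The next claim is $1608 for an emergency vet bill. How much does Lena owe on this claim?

$110 of the $300 deductible is already met, leaving $190.
That leaves $1608 − $190 = $1418 for coinsurance.
Owner's 15% share of $1418 is $212.70.
Owner responsibility before any cap: $190 + $212.70 = $402.70.
Total out-of-pocket so far would be $110 + $402.70 = $512.70, below the $1000 cap — no reduction.

$402.70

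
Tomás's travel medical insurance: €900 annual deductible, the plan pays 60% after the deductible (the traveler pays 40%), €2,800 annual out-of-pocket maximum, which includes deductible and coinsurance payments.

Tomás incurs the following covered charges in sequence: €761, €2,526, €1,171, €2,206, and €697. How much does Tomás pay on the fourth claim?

Claim 1 — €761: fully absorbed by the deductible. Cost to traveler: €761. OOP to date €761.
Claim 2 — €2,526: €139 to deductible, leaving €2,387; 40% of €2,387 = €954.80. Cost to traveler: €1,093.80. OOP to date €1,854.80.
Claim 3 — €1,171: 40% coinsurance on €1,171 = €468.40. Traveler owes €468.40 (running OOP €2,323.20).
Claim 4 — €2,206: 40% coinsurance on €2,206 = €882.40. Adding that to €2,323.20 gives €3,205.60, past the €2,800 cap; traveler pays only €2,800 − €2,323.20 = €476.80.

€476.80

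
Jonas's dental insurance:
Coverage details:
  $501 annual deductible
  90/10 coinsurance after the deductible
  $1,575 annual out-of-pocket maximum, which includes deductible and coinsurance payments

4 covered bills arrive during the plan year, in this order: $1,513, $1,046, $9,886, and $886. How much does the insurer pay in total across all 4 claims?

Claim 1 ($1,513): $501 to deductible, leaving $1,012; patient's 10% is $101.20. Patient owes $602.20 (running OOP $602.20). Plan pays $1,513 − $602.20 = $910.80.
Claim 2 ($1,046): deductible already satisfied, so patient's share is 10% × $1,046 = $104.60. Patient owes $104.60 (running OOP $706.80). Insurer: $1,046 − $104.60 = $941.40.
Claim 3 ($9,886): deductible already satisfied, so patient's share is 10% × $9,886 = $988.60. Adding that to $706.80 gives $1,695.40, past the $1,575 cap; patient pays only $1,575 − $706.80 = $868.20. Plan pays $9,886 − $868.20 = $9,017.80.
Claim 4 ($886): deductible met; 10% of $886 = $88.60. That would push OOP to $1,663.60, over the $1,575 cap, so patient pays $1,575 − $1,575 = $0. Insurer: $886 − $0 = $886.
Insurer total: $910.80 + $941.40 + $9,017.80 + $886 = $11,756.

$11,756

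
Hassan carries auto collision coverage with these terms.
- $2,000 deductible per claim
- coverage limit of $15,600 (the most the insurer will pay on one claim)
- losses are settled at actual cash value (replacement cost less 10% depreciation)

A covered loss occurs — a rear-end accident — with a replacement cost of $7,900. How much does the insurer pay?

$5,110

Depreciate 10%: the covered value is $7,900 × 0.9 = $7,110.
Less the $2,000 deductible: $7,110 − $2,000 = $5,110.
$5,110 is within the $15,600 limit, so the insurer pays $5,110.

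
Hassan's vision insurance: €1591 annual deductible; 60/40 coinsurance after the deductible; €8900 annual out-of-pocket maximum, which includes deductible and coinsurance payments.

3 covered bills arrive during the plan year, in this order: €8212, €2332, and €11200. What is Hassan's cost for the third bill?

Bill 1, €8212: €1591 finishes the deductible; €6621 goes to coinsurance; member's 40% is €2648.40. Member owes €4239.40 (running OOP €4239.40).
Bill 2, €2332: 40% coinsurance on €2332 = €932.80. Member owes €932.80 (running OOP €5172.20).
Bill 3, €11200: 40% coinsurance on €11200 = €4480. Adding that to €5172.20 gives €9652.20, past the €8900 cap; member pays only €8900 − €5172.20 = €3727.80.

€3727.80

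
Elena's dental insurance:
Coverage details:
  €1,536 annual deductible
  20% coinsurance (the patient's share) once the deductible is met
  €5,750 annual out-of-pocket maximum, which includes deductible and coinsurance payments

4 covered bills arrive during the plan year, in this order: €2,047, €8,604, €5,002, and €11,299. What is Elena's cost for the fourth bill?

#1 (€2,047): €1,536 finishes the deductible; €511 goes to coinsurance; patient's 20% is €102.20. Cost to patient: €1,638.20. OOP to date €1,638.20.
#2 (€8,604): 20% coinsurance on €8,604 = €1,720.80. Patient owes €1,720.80 (running OOP €3,359).
#3 (€5,002): deductible already satisfied, so patient's share is 20% × €5,002 = €1,000.40. Patient pays €1,000.40; OOP now €4,359.40.
#4 (€11,299): deductible already satisfied, so patient's share is 20% × €11,299 = €2,259.80. Adding that to €4,359.40 gives €6,619.20, past the €5,750 cap; patient pays only €5,750 − €4,359.40 = €1,390.60.

€1,390.60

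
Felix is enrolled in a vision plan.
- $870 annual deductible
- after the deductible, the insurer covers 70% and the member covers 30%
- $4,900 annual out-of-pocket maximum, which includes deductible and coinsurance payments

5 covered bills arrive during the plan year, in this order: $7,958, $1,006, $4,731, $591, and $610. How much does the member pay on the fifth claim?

$5.20

Claim 1 ($7,958): deductible takes $870, $7,088 remains; 30% of $7,088 = $2,126.40. Cost to member: $2,996.40. OOP to date $2,996.40.
Claim 2 ($1,006): deductible already satisfied, so member's share is 30% × $1,006 = $301.80. Member owes $301.80 (running OOP $3,298.20).
Claim 3 ($4,731): deductible met; 30% of $4,731 = $1,419.30. Member owes $1,419.30 (running OOP $4,717.50).
Claim 4 ($591): 30% coinsurance on $591 = $177.30. Member owes $177.30 (running OOP $4,894.80).
Claim 5 ($610): 30% coinsurance on $610 = $183. Adding that to $4,894.80 gives $5,077.80, past the $4,900 cap; member pays only $4,900 − $4,894.80 = $5.20.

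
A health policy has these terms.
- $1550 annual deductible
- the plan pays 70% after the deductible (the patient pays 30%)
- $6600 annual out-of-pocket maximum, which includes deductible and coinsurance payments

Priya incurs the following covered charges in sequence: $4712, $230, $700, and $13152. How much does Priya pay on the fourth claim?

$3822.40

Claim 1 ($4712): $1550 to deductible, leaving $3162; patient's 30% is $948.60. Patient owes $2498.60 (running OOP $2498.60).
Claim 2 ($230): 30% coinsurance on $230 = $69. Cost to patient: $69. OOP to date $2567.60.
Claim 3 ($700): deductible met; 30% of $700 = $210. Patient owes $210 (running OOP $2777.60).
Claim 4 ($13152): deductible met; 30% of $13152 = $3945.60. That would push OOP to $6723.20, over the $6600 cap, so patient pays $6600 − $2777.60 = $3822.40.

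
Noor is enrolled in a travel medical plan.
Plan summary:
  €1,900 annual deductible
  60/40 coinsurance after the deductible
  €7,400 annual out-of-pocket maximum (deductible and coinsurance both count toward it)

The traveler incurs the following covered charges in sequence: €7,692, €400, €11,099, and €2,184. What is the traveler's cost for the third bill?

€3,023.20

Claim 1 — €7,692: deductible takes €1,900, €5,792 remains; coinsurance €5,792 × 40% = €2,316.80. Traveler owes €4,216.80 (running OOP €4,216.80).
Claim 2 — €400: deductible met; 40% of €400 = €160. Traveler owes €160 (running OOP €4,376.80).
Claim 3 — €11,099: deductible already satisfied, so traveler's share is 40% × €11,099 = €4,439.60. Adding that to €4,376.80 gives €8,816.40, past the €7,400 cap; traveler pays only €7,400 − €4,376.80 = €3,023.20.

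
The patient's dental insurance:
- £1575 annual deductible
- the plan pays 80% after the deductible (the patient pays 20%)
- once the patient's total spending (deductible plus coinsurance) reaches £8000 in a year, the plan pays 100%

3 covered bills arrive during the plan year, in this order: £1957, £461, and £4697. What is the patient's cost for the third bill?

£939.40

Claim 1 (£1957): deductible takes £1575, £382 remains; coinsurance £382 × 20% = £76.40. Patient owes £1651.40 (running OOP £1651.40).
Claim 2 (£461): deductible met; 20% of £461 = £92.20. Patient pays £92.20; OOP now £1743.60.
Claim 3 (£4697): deductible already satisfied, so patient's share is 20% × £4697 = £939.40. Cost to patient: £939.40. OOP to date £2683.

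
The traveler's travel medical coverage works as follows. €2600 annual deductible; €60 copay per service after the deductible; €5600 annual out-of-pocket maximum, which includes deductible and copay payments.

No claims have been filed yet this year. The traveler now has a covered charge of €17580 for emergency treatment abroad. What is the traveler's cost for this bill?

€2660

The full €2600 deductible is still open; €2600 of this bill applies to it.
That leaves €17580 − €2600 = €14980 for the copay.
Copay on this service: €60.
So the traveler owes €2600 + €60 = €2660 before any cap.
Total out-of-pocket so far would be €0 + €2660 = €2660, below the €5600 cap — no reduction.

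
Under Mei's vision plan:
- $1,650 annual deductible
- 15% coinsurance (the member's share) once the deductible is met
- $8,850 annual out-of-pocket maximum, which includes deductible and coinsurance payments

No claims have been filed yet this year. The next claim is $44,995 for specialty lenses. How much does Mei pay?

Nothing has been paid toward the $1,650 deductible, so the first $1,650 of this charge is applied there.
The remaining $43,345 (= $44,995 − $1,650) moves to coinsurance.
Coinsurance: $43,345 × 15% = $6,501.75.
That puts the member's cost at $1,650 + $6,501.75 = $8,151.75 before any cap.
Cumulative spending $0 + $8,151.75 = $8,151.75 stays under the $8,850 maximum.

$8,151.75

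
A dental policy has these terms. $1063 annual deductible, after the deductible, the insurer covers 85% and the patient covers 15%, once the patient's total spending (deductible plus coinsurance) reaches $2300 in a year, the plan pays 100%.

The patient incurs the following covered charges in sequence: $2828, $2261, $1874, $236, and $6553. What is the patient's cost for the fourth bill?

#1 ($2828): $1063 finishes the deductible; $1765 goes to coinsurance; 15% of $1765 = $264.75. Patient pays $1327.75; OOP now $1327.75.
#2 ($2261): deductible already satisfied, so patient's share is 15% × $2261 = $339.15. Patient pays $339.15; OOP now $1666.90.
#3 ($1874): deductible met; 15% of $1874 = $281.10. Patient owes $281.10 (running OOP $1948).
#4 ($236): deductible met; 15% of $236 = $35.40. Patient owes $35.40 (running OOP $1983.40).

$35.40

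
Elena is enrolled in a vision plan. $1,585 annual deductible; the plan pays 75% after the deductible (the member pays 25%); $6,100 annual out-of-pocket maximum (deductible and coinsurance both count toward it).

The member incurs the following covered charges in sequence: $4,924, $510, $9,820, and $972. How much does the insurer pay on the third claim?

Claim 1 — $4,924: deductible takes $1,585, $3,339 remains; coinsurance $3,339 × 25% = $834.75. Member owes $2,419.75 (running OOP $2,419.75). Plan pays $4,924 − $2,419.75 = $2,504.25.
Claim 2 — $510: deductible met; 25% of $510 = $127.50. Member pays $127.50; OOP now $2,547.25. Insurer: $510 − $127.50 = $382.50.
Claim 3 — $9,820: deductible already satisfied, so member's share is 25% × $9,820 = $2,455. Member pays $2,455; OOP now $5,002.25. Plan pays $9,820 − $2,455 = $7,365.

$7,365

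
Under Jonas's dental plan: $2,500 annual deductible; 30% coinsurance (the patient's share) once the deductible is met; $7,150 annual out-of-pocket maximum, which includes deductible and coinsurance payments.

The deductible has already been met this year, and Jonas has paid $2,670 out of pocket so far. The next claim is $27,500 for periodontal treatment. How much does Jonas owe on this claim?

The deductible is already satisfied, so the full bill goes to coinsurance.
30% of $27,500 = $8,250 falls to the patient.
That would bring total out-of-pocket to $10,920, past the $7,150 cap. The patient is capped at $7,150 − $2,670 = $4,480 on this claim.

$4,480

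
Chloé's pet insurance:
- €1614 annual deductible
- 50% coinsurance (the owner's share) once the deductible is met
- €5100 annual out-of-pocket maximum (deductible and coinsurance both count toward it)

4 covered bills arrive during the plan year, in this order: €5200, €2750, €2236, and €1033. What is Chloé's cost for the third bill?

Claim 1 — €5200: €1614 finishes the deductible; €3586 goes to coinsurance; 50% of €3586 = €1793. Cost to owner: €3407. OOP to date €3407.
Claim 2 — €2750: deductible met; 50% of €2750 = €1375. Cost to owner: €1375. OOP to date €4782.
Claim 3 — €2236: 50% coinsurance on €2236 = €1118. OOP would hit €5900 > €5100, so the cap limits the owner to €5100 − €4782 = €318.

€318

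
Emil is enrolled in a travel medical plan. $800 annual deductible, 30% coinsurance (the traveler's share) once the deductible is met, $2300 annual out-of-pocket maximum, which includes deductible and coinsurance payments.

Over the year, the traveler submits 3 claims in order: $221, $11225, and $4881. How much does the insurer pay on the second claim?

Claim 1 ($221): all of it applies to the deductible. Cost to traveler: $221. OOP to date $221. Plan pays $221 − $221 = $0.
Claim 2 ($11225): $579 to deductible, leaving $10646; 30% of $10646 = $3193.80. Claim cost before the cap: $579 + $3193.80 = $3772.80. OOP would hit $3993.80 > $2300, so the cap limits the traveler to $2300 − $221 = $2079. Plan pays $11225 − $2079 = $9146.

$9146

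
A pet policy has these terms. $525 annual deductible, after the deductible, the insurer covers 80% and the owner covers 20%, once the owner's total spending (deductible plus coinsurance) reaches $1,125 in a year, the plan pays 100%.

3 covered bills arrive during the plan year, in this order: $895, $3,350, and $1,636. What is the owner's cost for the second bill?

$526

#1 ($895): $525 to deductible, leaving $370; 20% of $370 = $74. Owner owes $599 (running OOP $599).
#2 ($3,350): 20% coinsurance on $3,350 = $670. OOP would hit $1,269 > $1,125, so the cap limits the owner to $1,125 − $599 = $526.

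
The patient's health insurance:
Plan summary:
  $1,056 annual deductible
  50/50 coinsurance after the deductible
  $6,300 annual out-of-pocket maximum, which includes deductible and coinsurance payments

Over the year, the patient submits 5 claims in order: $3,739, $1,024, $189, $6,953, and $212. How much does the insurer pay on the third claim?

Bill 1, $3,739: $1,056 finishes the deductible; $2,683 goes to coinsurance; 50% of $2,683 = $1,341.50. Patient pays $2,397.50; OOP now $2,397.50. Insurer: $3,739 − $2,397.50 = $1,341.50.
Bill 2, $1,024: deductible met; 50% of $1,024 = $512. Cost to patient: $512. OOP to date $2,909.50. Insurer: $1,024 − $512 = $512.
Bill 3, $189: deductible already satisfied, so patient's share is 50% × $189 = $94.50. Cost to patient: $94.50. OOP to date $3,004. Plan pays $189 − $94.50 = $94.50.

$94.50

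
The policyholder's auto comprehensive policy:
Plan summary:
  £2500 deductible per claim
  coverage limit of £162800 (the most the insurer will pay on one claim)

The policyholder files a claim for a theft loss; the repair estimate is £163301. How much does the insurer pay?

After the deductible, £163301 − £2500 = £160801 remains.
£160801 ≤ £162800, so the limit doesn't bind; insurer pays £160801.

£160801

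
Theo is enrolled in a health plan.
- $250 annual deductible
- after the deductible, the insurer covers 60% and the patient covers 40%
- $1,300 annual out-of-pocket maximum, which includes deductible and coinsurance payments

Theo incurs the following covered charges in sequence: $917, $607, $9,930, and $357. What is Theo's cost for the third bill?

Claim 1 — $917: $250 finishes the deductible; $667 goes to coinsurance; patient's 40% is $266.80. Patient pays $516.80; OOP now $516.80.
Claim 2 — $607: deductible already satisfied, so patient's share is 40% × $607 = $242.80. Cost to patient: $242.80. OOP to date $759.60.
Claim 3 — $9,930: deductible met; 40% of $9,930 = $3,972. Adding that to $759.60 gives $4,731.60, past the $1,300 cap; patient pays only $1,300 − $759.60 = $540.40.

$540.40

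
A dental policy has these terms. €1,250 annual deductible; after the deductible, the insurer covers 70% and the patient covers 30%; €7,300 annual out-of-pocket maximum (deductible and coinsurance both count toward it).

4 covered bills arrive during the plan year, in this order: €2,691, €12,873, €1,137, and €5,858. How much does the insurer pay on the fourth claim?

€4,443.30

#1 (€2,691): €1,250 to deductible, leaving €1,441; coinsurance €1,441 × 30% = €432.30. Patient owes €1,682.30 (running OOP €1,682.30). Insurer: €2,691 − €1,682.30 = €1,008.70.
#2 (€12,873): 30% coinsurance on €12,873 = €3,861.90. Cost to patient: €3,861.90. OOP to date €5,544.20. Plan pays €12,873 − €3,861.90 = €9,011.10.
#3 (€1,137): 30% coinsurance on €1,137 = €341.10. Cost to patient: €341.10. OOP to date €5,885.30. Plan pays €1,137 − €341.10 = €795.90.
#4 (€5,858): deductible already satisfied, so patient's share is 30% × €5,858 = €1,757.40. That would push OOP to €7,642.70, over the €7,300 cap, so patient pays €7,300 − €5,885.30 = €1,414.70. Insurer: €5,858 − €1,414.70 = €4,443.30.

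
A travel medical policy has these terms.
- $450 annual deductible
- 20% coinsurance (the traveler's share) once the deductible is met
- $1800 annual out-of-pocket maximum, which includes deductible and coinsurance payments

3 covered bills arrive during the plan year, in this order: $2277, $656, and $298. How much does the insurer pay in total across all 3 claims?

$2224.80

Bill 1, $2277: deductible takes $450, $1827 remains; 20% of $1827 = $365.40. Traveler pays $815.40; OOP now $815.40. Plan pays $2277 − $815.40 = $1461.60.
Bill 2, $656: deductible already satisfied, so traveler's share is 20% × $656 = $131.20. Traveler pays $131.20; OOP now $946.60. Insurer: $656 − $131.20 = $524.80.
Bill 3, $298: deductible met; 20% of $298 = $59.60. Traveler pays $59.60; OOP now $1006.20. Plan pays $298 − $59.60 = $238.40.
Insurer total: $1461.60 + $524.80 + $238.40 = $2224.80.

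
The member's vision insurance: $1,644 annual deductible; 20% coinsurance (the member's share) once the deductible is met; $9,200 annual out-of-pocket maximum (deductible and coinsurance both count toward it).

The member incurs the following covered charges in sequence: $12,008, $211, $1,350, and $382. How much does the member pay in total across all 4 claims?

Claim 1 ($12,008): $1,644 finishes the deductible; $10,364 goes to coinsurance; coinsurance $10,364 × 20% = $2,072.80. Member owes $3,716.80 (running OOP $3,716.80).
Claim 2 ($211): deductible met; 20% of $211 = $42.20. Cost to member: $42.20. OOP to date $3,759.
Claim 3 ($1,350): 20% coinsurance on $1,350 = $270. Member pays $270; OOP now $4,029.
Claim 4 ($382): deductible already satisfied, so member's share is 20% × $382 = $76.40. Member pays $76.40; OOP now $4,105.40.
Total paid by the member: $3,716.80 + $42.20 + $270 + $76.40 = $4,105.40.

$4,105.40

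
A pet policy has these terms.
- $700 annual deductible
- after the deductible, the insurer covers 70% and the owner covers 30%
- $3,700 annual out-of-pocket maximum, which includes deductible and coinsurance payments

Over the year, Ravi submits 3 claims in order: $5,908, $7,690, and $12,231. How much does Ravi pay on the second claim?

Claim 1 ($5,908): deductible takes $700, $5,208 remains; coinsurance $5,208 × 30% = $1,562.40. Owner pays $2,262.40; OOP now $2,262.40.
Claim 2 ($7,690): deductible met; 30% of $7,690 = $2,307. OOP would hit $4,569.40 > $3,700, so the cap limits the owner to $3,700 − $2,262.40 = $1,437.60.

$1,437.60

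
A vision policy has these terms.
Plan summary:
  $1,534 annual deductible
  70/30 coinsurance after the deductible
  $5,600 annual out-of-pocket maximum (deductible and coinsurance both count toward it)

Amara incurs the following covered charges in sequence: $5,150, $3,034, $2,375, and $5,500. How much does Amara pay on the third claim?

Claim 1 ($5,150): $1,534 finishes the deductible; $3,616 goes to coinsurance; 30% of $3,616 = $1,084.80. Member owes $2,618.80 (running OOP $2,618.80).
Claim 2 ($3,034): deductible met; 30% of $3,034 = $910.20. Member owes $910.20 (running OOP $3,529).
Claim 3 ($2,375): deductible met; 30% of $2,375 = $712.50. Cost to member: $712.50. OOP to date $4,241.50.

$712.50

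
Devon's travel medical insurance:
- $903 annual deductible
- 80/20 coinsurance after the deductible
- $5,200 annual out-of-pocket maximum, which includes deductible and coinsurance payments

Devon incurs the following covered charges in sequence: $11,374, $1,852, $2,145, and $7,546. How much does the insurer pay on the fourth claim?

$6,142.60

Claim 1 ($11,374): deductible takes $903, $10,471 remains; coinsurance $10,471 × 20% = $2,094.20. Traveler pays $2,997.20; OOP now $2,997.20. Insurer: $11,374 − $2,997.20 = $8,376.80.
Claim 2 ($1,852): 20% coinsurance on $1,852 = $370.40. Cost to traveler: $370.40. OOP to date $3,367.60. Plan pays $1,852 − $370.40 = $1,481.60.
Claim 3 ($2,145): 20% coinsurance on $2,145 = $429. Traveler pays $429; OOP now $3,796.60. Insurer: $2,145 − $429 = $1,716.
Claim 4 ($7,546): deductible met; 20% of $7,546 = $1,509.20. That would push OOP to $5,305.80, over the $5,200 cap, so traveler pays $5,200 − $3,796.60 = $1,403.40. Plan pays $7,546 − $1,403.40 = $6,142.60.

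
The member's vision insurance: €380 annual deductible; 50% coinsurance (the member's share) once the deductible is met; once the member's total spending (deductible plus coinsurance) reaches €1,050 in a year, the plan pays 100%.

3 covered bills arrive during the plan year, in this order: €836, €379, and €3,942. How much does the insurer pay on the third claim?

€3,689.50

Claim 1 — €836: €380 finishes the deductible; €456 goes to coinsurance; coinsurance €456 × 50% = €228. Member pays €608; OOP now €608. Insurer: €836 − €608 = €228.
Claim 2 — €379: deductible met; 50% of €379 = €189.50. Cost to member: €189.50. OOP to date €797.50. Insurer: €379 − €189.50 = €189.50.
Claim 3 — €3,942: deductible met; 50% of €3,942 = €1,971. OOP would hit €2,768.50 > €1,050, so the cap limits the member to €1,050 − €797.50 = €252.50. Insurer: €3,942 − €252.50 = €3,689.50.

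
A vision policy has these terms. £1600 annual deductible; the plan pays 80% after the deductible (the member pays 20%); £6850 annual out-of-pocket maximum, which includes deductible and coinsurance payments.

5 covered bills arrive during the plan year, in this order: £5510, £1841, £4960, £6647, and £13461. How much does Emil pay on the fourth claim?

£1329.40

#1 (£5510): £1600 finishes the deductible; £3910 goes to coinsurance; 20% of £3910 = £782. Cost to member: £2382. OOP to date £2382.
#2 (£1841): deductible met; 20% of £1841 = £368.20. Cost to member: £368.20. OOP to date £2750.20.
#3 (£4960): deductible met; 20% of £4960 = £992. Member owes £992 (running OOP £3742.20).
#4 (£6647): deductible met; 20% of £6647 = £1329.40. Cost to member: £1329.40. OOP to date £5071.60.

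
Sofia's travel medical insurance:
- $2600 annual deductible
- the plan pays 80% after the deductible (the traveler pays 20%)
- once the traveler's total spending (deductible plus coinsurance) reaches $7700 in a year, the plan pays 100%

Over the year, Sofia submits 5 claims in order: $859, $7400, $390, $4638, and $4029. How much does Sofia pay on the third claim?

$78

Claim 1 ($859): fully absorbed by the deductible. Traveler pays $859; OOP now $859.
Claim 2 ($7400): deductible takes $1741, $5659 remains; coinsurance $5659 × 20% = $1131.80. Cost to traveler: $2872.80. OOP to date $3731.80.
Claim 3 ($390): deductible met; 20% of $390 = $78. Cost to traveler: $78. OOP to date $3809.80.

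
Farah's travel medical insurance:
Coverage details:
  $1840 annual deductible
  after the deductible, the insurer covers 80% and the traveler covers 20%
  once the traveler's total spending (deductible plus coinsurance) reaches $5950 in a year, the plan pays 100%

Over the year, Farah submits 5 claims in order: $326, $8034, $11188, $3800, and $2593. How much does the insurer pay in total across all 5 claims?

$19991

Claim 1 ($326): all of it applies to the deductible. Traveler pays $326; OOP now $326. Plan pays $326 − $326 = $0.
Claim 2 ($8034): deductible takes $1514, $6520 remains; 20% of $6520 = $1304. Cost to traveler: $2818. OOP to date $3144. Insurer: $8034 − $2818 = $5216.
Claim 3 ($11188): deductible met; 20% of $11188 = $2237.60. Cost to traveler: $2237.60. OOP to date $5381.60. Insurer: $11188 − $2237.60 = $8950.40.
Claim 4 ($3800): 20% coinsurance on $3800 = $760. OOP would hit $6141.60 > $5950, so the cap limits the traveler to $5950 − $5381.60 = $568.40. Plan pays $3800 − $568.40 = $3231.60.
Claim 5 ($2593): deductible met; 20% of $2593 = $518.60. Adding that to $5950 gives $6468.60, past the $5950 cap; traveler pays only $5950 − $5950 = $0. Insurer: $2593 − $0 = $2593.
Insurer total = bills − traveler's total = $25941 − $5950 = $19991.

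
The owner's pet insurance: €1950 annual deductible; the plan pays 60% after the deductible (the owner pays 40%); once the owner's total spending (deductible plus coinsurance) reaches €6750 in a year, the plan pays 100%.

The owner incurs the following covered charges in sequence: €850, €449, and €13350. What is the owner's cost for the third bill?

Bill 1, €850: entire amount goes to the deductible. Cost to owner: €850. OOP to date €850.
Bill 2, €449: fully absorbed by the deductible. Owner owes €449 (running OOP €1299).
Bill 3, €13350: deductible takes €651, €12699 remains; owner's 40% is €5079.60. Claim cost before the cap: €651 + €5079.60 = €5730.60. That would push OOP to €7029.60, over the €6750 cap, so owner pays €6750 − €1299 = €5451.

€5451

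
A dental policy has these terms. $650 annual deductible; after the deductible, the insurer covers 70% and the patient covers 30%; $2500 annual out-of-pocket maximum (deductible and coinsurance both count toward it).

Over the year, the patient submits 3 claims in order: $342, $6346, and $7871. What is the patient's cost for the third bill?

Claim 1 ($342): all of it applies to the deductible. Patient owes $342 (running OOP $342).
Claim 2 ($6346): deductible takes $308, $6038 remains; 30% of $6038 = $1811.40. Patient owes $2119.40 (running OOP $2461.40).
Claim 3 ($7871): deductible already satisfied, so patient's share is 30% × $7871 = $2361.30. That would push OOP to $4822.70, over the $2500 cap, so patient pays $2500 − $2461.40 = $38.60.

$38.60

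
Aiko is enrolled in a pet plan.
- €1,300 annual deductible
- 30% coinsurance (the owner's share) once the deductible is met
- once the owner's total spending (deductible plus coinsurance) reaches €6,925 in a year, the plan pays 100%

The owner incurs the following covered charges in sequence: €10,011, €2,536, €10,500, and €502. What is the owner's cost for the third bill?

Claim 1 — €10,011: deductible takes €1,300, €8,711 remains; owner's 30% is €2,613.30. Cost to owner: €3,913.30. OOP to date €3,913.30.
Claim 2 — €2,536: deductible met; 30% of €2,536 = €760.80. Owner owes €760.80 (running OOP €4,674.10).
Claim 3 — €10,500: deductible met; 30% of €10,500 = €3,150. OOP would hit €7,824.10 > €6,925, so the cap limits the owner to €6,925 − €4,674.10 = €2,250.90.

€2,250.90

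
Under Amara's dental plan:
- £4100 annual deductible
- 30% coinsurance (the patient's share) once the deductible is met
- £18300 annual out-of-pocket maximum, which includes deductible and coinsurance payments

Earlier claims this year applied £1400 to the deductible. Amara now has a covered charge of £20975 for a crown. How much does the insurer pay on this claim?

£12792.50

Deductible still to meet: £4100 − £1400 = £2700.
After the £2700 deductible portion, £20975 − £2700 = £18275 is subject to coinsurance.
30% of £18275 = £5482.50 falls to the patient.
Patient responsibility before any cap: £2700 + £5482.50 = £8182.50.
Year-to-date out-of-pocket becomes £1400 + £8182.50 = £9582.50, still under the £18300 maximum, so no cap applies.
The insurer covers the remainder: £20975 − £8182.50 = £12792.50.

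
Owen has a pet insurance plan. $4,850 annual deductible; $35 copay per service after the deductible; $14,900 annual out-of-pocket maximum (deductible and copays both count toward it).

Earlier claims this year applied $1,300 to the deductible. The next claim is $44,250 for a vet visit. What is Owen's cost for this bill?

Remaining deductible: $4,850 − $1,300 = $3,550.
The remaining $40,700 (= $44,250 − $3,550) moves to the copay.
Copay on this service: $35.
Owner responsibility before any cap: $3,550 + $35 = $3,585.
Cumulative spending $1,300 + $3,585 = $4,885 stays under the $14,900 maximum.

$3,585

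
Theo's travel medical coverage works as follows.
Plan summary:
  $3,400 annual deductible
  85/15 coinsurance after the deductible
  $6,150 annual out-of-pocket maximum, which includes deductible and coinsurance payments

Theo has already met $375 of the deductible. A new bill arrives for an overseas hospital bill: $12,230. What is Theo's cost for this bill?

$4,405.75

$375 of the $3,400 deductible is already met, leaving $3,025.
The remaining $9,205 (= $12,230 − $3,025) moves to coinsurance.
15% of $9,205 = $1,380.75 falls to the traveler.
That puts the traveler's cost at $3,025 + $1,380.75 = $4,405.75 before any cap.
Year-to-date out-of-pocket becomes $375 + $4,405.75 = $4,780.75, still under the $6,150 maximum, so no cap applies.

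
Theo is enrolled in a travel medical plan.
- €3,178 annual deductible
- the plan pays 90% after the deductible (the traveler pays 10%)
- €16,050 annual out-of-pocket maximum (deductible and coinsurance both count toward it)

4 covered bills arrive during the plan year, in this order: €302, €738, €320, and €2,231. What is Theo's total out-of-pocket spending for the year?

Claim 1 (€302): entire amount goes to the deductible. Cost to traveler: €302. OOP to date €302.
Claim 2 (€738): entire amount goes to the deductible. Traveler owes €738 (running OOP €1,040).
Claim 3 (€320): entire amount goes to the deductible. Cost to traveler: €320. OOP to date €1,360.
Claim 4 (€2,231): €1,818 finishes the deductible; €413 goes to coinsurance; traveler's 10% is €41.30. Cost to traveler: €1,859.30. OOP to date €3,219.30.
Total paid by the traveler: €302 + €738 + €320 + €1,859.30 = €3,219.30.

€3,219.30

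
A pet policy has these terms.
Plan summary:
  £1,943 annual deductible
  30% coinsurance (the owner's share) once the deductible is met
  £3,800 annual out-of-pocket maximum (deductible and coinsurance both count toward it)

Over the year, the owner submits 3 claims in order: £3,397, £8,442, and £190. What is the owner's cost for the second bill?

£1,420.80

Claim 1 — £3,397: deductible takes £1,943, £1,454 remains; owner's 30% is £436.20. Cost to owner: £2,379.20. OOP to date £2,379.20.
Claim 2 — £8,442: 30% coinsurance on £8,442 = £2,532.60. Adding that to £2,379.20 gives £4,911.80, past the £3,800 cap; owner pays only £3,800 − £2,379.20 = £1,420.80.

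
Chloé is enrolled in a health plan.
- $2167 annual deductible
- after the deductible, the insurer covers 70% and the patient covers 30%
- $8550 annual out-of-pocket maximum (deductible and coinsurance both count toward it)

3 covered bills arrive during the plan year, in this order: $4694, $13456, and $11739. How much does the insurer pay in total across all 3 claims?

Claim 1 ($4694): $2167 to deductible, leaving $2527; patient's 30% is $758.10. Cost to patient: $2925.10. OOP to date $2925.10. Insurer: $4694 − $2925.10 = $1768.90.
Claim 2 ($13456): deductible met; 30% of $13456 = $4036.80. Cost to patient: $4036.80. OOP to date $6961.90. Plan pays $13456 − $4036.80 = $9419.20.
Claim 3 ($11739): deductible already satisfied, so patient's share is 30% × $11739 = $3521.70. That would push OOP to $10483.60, over the $8550 cap, so patient pays $8550 − $6961.90 = $1588.10. Insurer: $11739 − $1588.10 = $10150.90.
Insurer total: $1768.90 + $9419.20 + $10150.90 = $21339.

$21339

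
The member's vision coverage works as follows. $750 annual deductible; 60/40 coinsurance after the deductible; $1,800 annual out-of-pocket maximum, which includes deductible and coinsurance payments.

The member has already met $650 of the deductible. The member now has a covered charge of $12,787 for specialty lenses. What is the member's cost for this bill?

$650 of the $750 deductible is already met, leaving $100.
After the $100 deductible portion, $12,787 − $100 = $12,687 is subject to coinsurance.
Member's 40% share of $12,687 is $5,074.80.
So the member owes $100 + $5,074.80 = $5,174.80 before any cap.
Adding $5,174.80 to the $650 already spent would give $5,824.80, which exceeds the $1,800 cap; the member pays just $1,800 − $650 = $1,150.

$1,150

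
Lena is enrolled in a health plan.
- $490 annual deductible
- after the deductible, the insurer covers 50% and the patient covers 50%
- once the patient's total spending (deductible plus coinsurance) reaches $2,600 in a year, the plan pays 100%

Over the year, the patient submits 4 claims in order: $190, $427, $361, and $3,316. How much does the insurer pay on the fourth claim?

$1,658

#1 ($190): all of it applies to the deductible. Cost to patient: $190. OOP to date $190. Plan pays $190 − $190 = $0.
#2 ($427): deductible takes $300, $127 remains; 50% of $127 = $63.50. Patient pays $363.50; OOP now $553.50. Insurer: $427 − $363.50 = $63.50.
#3 ($361): deductible already satisfied, so patient's share is 50% × $361 = $180.50. Cost to patient: $180.50. OOP to date $734. Insurer: $361 − $180.50 = $180.50.
#4 ($3,316): deductible met; 50% of $3,316 = $1,658. Patient owes $1,658 (running OOP $2,392). Plan pays $3,316 − $1,658 = $1,658.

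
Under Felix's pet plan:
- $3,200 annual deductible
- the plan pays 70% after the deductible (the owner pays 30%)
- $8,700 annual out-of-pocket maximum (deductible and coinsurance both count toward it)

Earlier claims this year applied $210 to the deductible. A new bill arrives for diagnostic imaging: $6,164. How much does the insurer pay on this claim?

$2,221.80

Remaining deductible: $3,200 − $210 = $2,990.
After the $2,990 deductible portion, $6,164 − $2,990 = $3,174 is subject to coinsurance.
Coinsurance: $3,174 × 30% = $952.20.
So the owner owes $2,990 + $952.20 = $3,942.20 before any cap.
Year-to-date out-of-pocket becomes $210 + $3,942.20 = $4,152.20, still under the $8,700 maximum, so no cap applies.
Insurer pays the balance: $6,164 − $3,942.20 = $2,221.80.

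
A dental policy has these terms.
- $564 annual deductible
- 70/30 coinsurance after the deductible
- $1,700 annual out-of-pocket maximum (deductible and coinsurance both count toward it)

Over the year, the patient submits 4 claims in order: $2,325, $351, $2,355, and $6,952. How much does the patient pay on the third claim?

$502.40

#1 ($2,325): $564 to deductible, leaving $1,761; patient's 30% is $528.30. Patient owes $1,092.30 (running OOP $1,092.30).
#2 ($351): deductible met; 30% of $351 = $105.30. Patient owes $105.30 (running OOP $1,197.60).
#3 ($2,355): deductible already satisfied, so patient's share is 30% × $2,355 = $706.50. OOP would hit $1,904.10 > $1,700, so the cap limits the patient to $1,700 − $1,197.60 = $502.40.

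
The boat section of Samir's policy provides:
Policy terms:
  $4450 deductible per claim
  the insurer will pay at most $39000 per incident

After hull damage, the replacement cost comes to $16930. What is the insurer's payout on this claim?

$12480

After the deductible, $16930 − $4450 = $12480 remains.
$12480 ≤ $39000, so the limit doesn't bind; insurer pays $12480.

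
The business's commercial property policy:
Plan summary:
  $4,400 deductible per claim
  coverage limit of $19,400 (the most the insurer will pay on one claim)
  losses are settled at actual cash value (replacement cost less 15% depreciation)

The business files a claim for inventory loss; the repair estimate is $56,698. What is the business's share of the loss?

Depreciate 15%: the covered value is $56,698 × 0.85 = $48,193.30.
After the deductible, $48,193.30 − $4,400 = $43,793.30 remains.
$43,793.30 exceeds the $19,400 limit, so the insurer pays the limit: $19,400.
Out of pocket: $56,698 − $19,400 = $37,298.

$37,298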